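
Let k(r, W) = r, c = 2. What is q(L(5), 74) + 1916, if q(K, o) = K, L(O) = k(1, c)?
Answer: 1917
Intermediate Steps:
L(O) = 1
q(L(5), 74) + 1916 = 1 + 1916 = 1917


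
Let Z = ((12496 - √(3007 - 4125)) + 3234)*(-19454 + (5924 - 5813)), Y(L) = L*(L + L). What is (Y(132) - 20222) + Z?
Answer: -304250764 + 19343*I*√1118 ≈ -3.0425e+8 + 6.4676e+5*I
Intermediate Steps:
Y(L) = 2*L² (Y(L) = L*(2*L) = 2*L²)
Z = -304265390 + 19343*I*√1118 (Z = ((12496 - √(-1118)) + 3234)*(-19454 + 111) = ((12496 - I*√1118) + 3234)*(-19343) = (15730 - I*√1118)*(-19343) = -304265390 + 19343*I*√1118 ≈ -3.0427e+8 + 6.4676e+5*I)
(Y(132) - 20222) + Z = (2*132² - 20222) + (-304265390 + 19343*I*√1118) = (2*17424 - 20222) + (-304265390 + 19343*I*√1118) = (34848 - 20222) + (-304265390 + 19343*I*√1118) = 14626 + (-304265390 + 19343*I*√1118) = -304250764 + 19343*I*√1118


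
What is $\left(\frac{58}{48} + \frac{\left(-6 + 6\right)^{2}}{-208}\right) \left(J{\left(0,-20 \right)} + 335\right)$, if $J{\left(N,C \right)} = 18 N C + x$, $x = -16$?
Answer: $\frac{9251}{24} \approx 385.46$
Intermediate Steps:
$J{\left(N,C \right)} = -16 + 18 C N$ ($J{\left(N,C \right)} = 18 N C - 16 = 18 C N - 16 = -16 + 18 C N$)
$\left(\frac{58}{48} + \frac{\left(-6 + 6\right)^{2}}{-208}\right) \left(J{\left(0,-20 \right)} + 335\right) = \left(\frac{58}{48} + \frac{\left(-6 + 6\right)^{2}}{-208}\right) \left(\left(-16 + 18 \left(-20\right) 0\right) + 335\right) = \left(58 \cdot \frac{1}{48} + 0^{2} \left(- \frac{1}{208}\right)\right) \left(\left(-16 + 0\right) + 335\right) = \left(\frac{29}{24} + 0 \left(- \frac{1}{208}\right)\right) \left(-16 + 335\right) = \left(\frac{29}{24} + 0\right) 319 = \frac{29}{24} \cdot 319 = \frac{9251}{24}$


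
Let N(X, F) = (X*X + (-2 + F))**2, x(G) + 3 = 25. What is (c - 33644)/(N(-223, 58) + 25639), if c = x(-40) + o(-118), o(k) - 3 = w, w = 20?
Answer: -33599/2478571864 ≈ -1.3556e-5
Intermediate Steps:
x(G) = 22 (x(G) = -3 + 25 = 22)
N(X, F) = (-2 + F + X**2)**2 (N(X, F) = (X**2 + (-2 + F))**2 = (-2 + F + X**2)**2)
o(k) = 23 (o(k) = 3 + 20 = 23)
c = 45 (c = 22 + 23 = 45)
(c - 33644)/(N(-223, 58) + 25639) = (45 - 33644)/((-2 + 58 + (-223)**2)**2 + 25639) = -33599/((-2 + 58 + 49729)**2 + 25639) = -33599/(49785**2 + 25639) = -33599/(2478546225 + 25639) = -33599/2478571864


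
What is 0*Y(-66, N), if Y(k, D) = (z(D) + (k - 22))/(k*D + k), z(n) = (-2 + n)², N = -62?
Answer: 0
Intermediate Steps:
Y(k, D) = (-22 + k + (-2 + D)²)/(k + D*k) (Y(k, D) = ((-2 + D)² + (k - 22))/(k*D + k) = ((-2 + D)² + (-22 + k))/(D*k + k) = (-22 + k + (-2 + D)²)/(k + D*k))
0*Y(-66, N) = 0*((-22 - 66 + (-2 - 62)²)/((-66)*(1 - 62))) = 0*(-1/66*(-22 - 66 + (-64)²)/(-61)) = 0*(-1/66*(-1/61)*(-22 - 66 + 4096)) = 0*(-1/66*(-1/61)*4008) = 0*(668/671) = 0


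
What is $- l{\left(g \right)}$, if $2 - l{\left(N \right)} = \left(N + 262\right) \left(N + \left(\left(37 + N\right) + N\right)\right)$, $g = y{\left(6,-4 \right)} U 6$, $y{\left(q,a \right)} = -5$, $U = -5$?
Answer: $200642$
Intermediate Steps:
$g = 150$ ($g = \left(-5\right) \left(-5\right) 6 = 25 \cdot 6 = 150$)
$l{\left(N \right)} = 2 - \left(37 + 3 N\right) \left(262 + N\right)$ ($l{\left(N \right)} = 2 - \left(N + 262\right) \left(N + \left(\left(37 + N\right) + N\right)\right) = 2 - \left(262 + N\right) \left(N + \left(37 + 2 N\right)\right) = 2 - \left(262 + N\right) \left(37 + 3 N\right) = 2 - \left(37 + 3 N\right) \left(262 + N\right)$)
$- l{\left(g \right)} = - (-9692 - 123450 - 3 \cdot 150^{2}) = - (-9692 - 123450 - 67500) = \left(-1\right) \left(-200642\right) = 200642$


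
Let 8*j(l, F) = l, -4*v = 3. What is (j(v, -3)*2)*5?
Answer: -15/16 ≈ -0.93750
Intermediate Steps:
v = -3/4 (v = -1/4*3 = -3/4 ≈ -0.75000)
j(l, F) = l/8
(j(v, -3)*2)*5 = (((1/8)*(-3/4))*2)*5 = -3/32*2*5 = -3/16*5 = -15/16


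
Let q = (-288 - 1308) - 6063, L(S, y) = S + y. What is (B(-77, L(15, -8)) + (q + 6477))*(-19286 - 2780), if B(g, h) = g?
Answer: 27781094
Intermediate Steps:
q = -7659 (q = -1596 - 6063 = -7659)
(B(-77, L(15, -8)) + (q + 6477))*(-19286 - 2780) = (-77 + (-7659 + 6477))*(-19286 - 2780) = (-77 - 1182)*(-22066) = -1259*(-22066) = 27781094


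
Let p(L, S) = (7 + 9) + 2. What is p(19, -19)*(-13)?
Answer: -234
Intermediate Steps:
p(L, S) = 18 (p(L, S) = 16 + 2 = 18)
p(19, -19)*(-13) = 18*(-13) = -234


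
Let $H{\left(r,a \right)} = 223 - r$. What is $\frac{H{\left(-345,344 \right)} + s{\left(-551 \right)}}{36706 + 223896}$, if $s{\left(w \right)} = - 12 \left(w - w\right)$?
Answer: $\frac{284}{130301} \approx 0.0021796$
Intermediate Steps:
$s{\left(w \right)} = 0$ ($s{\left(w \right)} = \left(-12\right) 0 = 0$)
$\frac{H{\left(-345,344 \right)} + s{\left(-551 \right)}}{36706 + 223896} = \frac{\left(223 - -345\right) + 0}{36706 + 223896} = \frac{\left(223 + 345\right) + 0}{260602} = \left(568 + 0\right) \frac{1}{260602} = 568 \cdot \frac{1}{260602} = \frac{284}{130301}$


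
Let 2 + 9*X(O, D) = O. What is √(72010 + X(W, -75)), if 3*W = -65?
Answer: √5832597/9 ≈ 268.34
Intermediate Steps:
W = -65/3 (W = (⅓)*(-65) = -65/3 ≈ -21.667)
X(O, D) = -2/9 + O/9
√(72010 + X(W, -75)) = √(72010 + (-2/9 + (⅑)*(-65/3))) = √(72010 + (-2/9 - 65/27)) = √(72010 - 71/27) = √(1944199/27) = √5832597/9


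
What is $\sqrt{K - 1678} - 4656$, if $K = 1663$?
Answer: $-4656 + i \sqrt{15} \approx -4656.0 + 3.873 i$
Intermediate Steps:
$\sqrt{K - 1678} - 4656 = \sqrt{1663 - 1678} - 4656 = \sqrt{-15} - 4656 = i \sqrt{15} - 4656 = -4656 + i \sqrt{15}$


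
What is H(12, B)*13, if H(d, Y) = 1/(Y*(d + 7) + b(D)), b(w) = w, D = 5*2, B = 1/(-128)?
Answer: 128/97 ≈ 1.3196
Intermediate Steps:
B = -1/128 ≈ -0.0078125
D = 10
H(d, Y) = 1/(10 + Y*(7 + d)) (H(d, Y) = 1/(Y*(d + 7) + 10) = 1/(Y*(7 + d) + 10) = 1/(10 + Y*(7 + d)))
H(12, B)*13 = 13/(10 + 7*(-1/128) - 1/128*12) = 13/(10 - 7/128 - 3/32) = 13/(1261/128) = (128/1261)*13 = 128/97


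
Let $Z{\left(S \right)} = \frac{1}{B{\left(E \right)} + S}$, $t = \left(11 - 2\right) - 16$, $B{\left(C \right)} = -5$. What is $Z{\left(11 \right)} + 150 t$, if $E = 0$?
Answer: $- \frac{6299}{6} \approx -1049.8$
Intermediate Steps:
$t = -7$ ($t = 9 - 16 = -7$)
$Z{\left(S \right)} = \frac{1}{-5 + S}$
$Z{\left(11 \right)} + 150 t = \frac{1}{-5 + 11} + 150 \left(-7\right) = \frac{1}{6} - 1050 = - \frac{6299}{6}$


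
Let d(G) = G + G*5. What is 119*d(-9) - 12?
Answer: -6438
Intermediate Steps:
d(G) = 6*G (d(G) = G + 5*G = 6*G)
119*d(-9) - 12 = 119*(6*(-9)) - 12 = 119*(-54) - 12 = -6426 - 12 = -6438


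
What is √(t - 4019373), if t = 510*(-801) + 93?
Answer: I*√4427790 ≈ 2104.2*I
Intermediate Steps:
t = -408417 (t = -408510 + 93 = -408417)
√(t - 4019373) = √(-408417 - 4019373) = √(-4427790) = I*√4427790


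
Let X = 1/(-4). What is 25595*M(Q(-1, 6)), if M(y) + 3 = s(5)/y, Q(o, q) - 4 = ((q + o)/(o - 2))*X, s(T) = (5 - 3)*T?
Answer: -998205/53 ≈ -18834.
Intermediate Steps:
s(T) = 2*T
X = -¼ ≈ -0.25000
Q(o, q) = 4 - (o + q)/(4*(-2 + o)) (Q(o, q) = 4 + ((q + o)/(o - 2))*(-¼) = 4 + ((o + q)/(-2 + o))*(-¼) = 4 - (o + q)/(4*(-2 + o)))
M(y) = -3 + 10/y (M(y) = -3 + (2*5)/y = -3 + 10/y)
25595*M(Q(-1, 6)) = 25595*(-3 + 10/(((-32 - 1*6 + 15*(-1))/(4*(-2 - 1))))) = 25595*(-3 + 10/(((¼)*(-32 - 6 - 15)/(-3)))) = 25595*(-3 + 10/(((¼)*(-⅓)*(-53)))) = 25595*(-3 + 10/(53/12)) = 25595*(-3 + 10*(12/53)) = 25595*(-3 + 120/53) = 25595*(-39/53) = -998205/53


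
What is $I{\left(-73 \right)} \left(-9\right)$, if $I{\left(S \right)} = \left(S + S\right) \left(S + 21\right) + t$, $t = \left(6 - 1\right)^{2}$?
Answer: $-68553$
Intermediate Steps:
$t = 25$ ($t = 5^{2} = 25$)
$I{\left(S \right)} = 25 + 2 S \left(21 + S\right)$ ($I{\left(S \right)} = \left(S + S\right) \left(S + 21\right) + 25 = 2 S \left(21 + S\right) + 25 = 25 + 2 S \left(21 + S\right)$)
$I{\left(-73 \right)} \left(-9\right) = \left(25 + 2 \left(-73\right)^{2} + 42 \left(-73\right)\right) \left(-9\right) = \left(25 + 2 \cdot 5329 - 3066\right) \left(-9\right) = \left(25 + 10658 - 3066\right) \left(-9\right) = 7617 \left(-9\right) = -68553$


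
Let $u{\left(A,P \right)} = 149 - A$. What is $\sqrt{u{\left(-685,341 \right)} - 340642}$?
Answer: $4 i \sqrt{21238} \approx 582.93 i$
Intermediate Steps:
$\sqrt{u{\left(-685,341 \right)} - 340642} = \sqrt{\left(149 - -685\right) - 340642} = \sqrt{\left(149 + 685\right) - 340642} = \sqrt{834 - 340642} = \sqrt{-339808} = 4 i \sqrt{21238}$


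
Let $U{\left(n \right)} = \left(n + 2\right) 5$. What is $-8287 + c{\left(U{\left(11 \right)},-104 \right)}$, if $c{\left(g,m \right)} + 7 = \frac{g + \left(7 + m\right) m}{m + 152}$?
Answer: $- \frac{387959}{48} \approx -8082.5$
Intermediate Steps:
$U{\left(n \right)} = 10 + 5 n$ ($U{\left(n \right)} = \left(2 + n\right) 5 = 10 + 5 n$)
$c{\left(g,m \right)} = -7 + \frac{g + m \left(7 + m\right)}{152 + m}$ ($c{\left(g,m \right)} = -7 + \frac{g + \left(7 + m\right) m}{m + 152} = -7 + \frac{g + m \left(7 + m\right)}{152 + m}$)
$-8287 + c{\left(U{\left(11 \right)},-104 \right)} = -8287 + \frac{-1064 + \left(10 + 5 \cdot 11\right) + \left(-104\right)^{2}}{152 - 104} = -8287 + \frac{-1064 + \left(10 + 55\right) + 10816}{48} = -8287 + \frac{-1064 + 65 + 10816}{48} = -8287 + \frac{1}{48} \cdot 9817 = -8287 + \frac{9817}{48} = - \frac{387959}{48}$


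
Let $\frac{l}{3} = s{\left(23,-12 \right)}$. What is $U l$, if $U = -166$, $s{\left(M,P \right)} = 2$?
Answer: $-996$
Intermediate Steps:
$l = 6$ ($l = 3 \cdot 2 = 6$)
$U l = \left(-166\right) 6 = -996$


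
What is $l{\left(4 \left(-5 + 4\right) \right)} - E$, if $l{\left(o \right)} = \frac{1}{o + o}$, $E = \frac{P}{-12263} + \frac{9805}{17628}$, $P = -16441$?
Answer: $- \frac{874164367}{432344328} \approx -2.0219$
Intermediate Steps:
$E = \frac{410060663}{216172164}$ ($E = - \frac{16441}{-12263} + \frac{9805}{17628} = \left(-16441\right) \left(- \frac{1}{12263}\right) + 9805 \cdot \frac{1}{17628} = \frac{16441}{12263} + \frac{9805}{17628} = \frac{410060663}{216172164} \approx 1.8969$)
$l{\left(o \right)} = \frac{1}{2 o}$
$l{\left(4 \left(-5 + 4\right) \right)} - E = \frac{1}{2 \cdot 4 \left(-5 + 4\right)} - \frac{410060663}{216172164} = \frac{1}{2 \cdot 4 \left(-1\right)} - \frac{410060663}{216172164} = \frac{1}{2 \left(-4\right)} - \frac{410060663}{216172164} = \frac{1}{2} \left(- \frac{1}{4}\right) - \frac{410060663}{216172164} = - \frac{1}{8} - \frac{410060663}{216172164} = - \frac{874164367}{432344328}$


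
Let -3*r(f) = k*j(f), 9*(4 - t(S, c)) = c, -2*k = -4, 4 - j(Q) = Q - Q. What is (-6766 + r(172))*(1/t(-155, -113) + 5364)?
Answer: -5409822990/149 ≈ -3.6308e+7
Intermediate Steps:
j(Q) = 4 (j(Q) = 4 - (Q - Q) = 4 - 1*0 = 4 + 0 = 4)
k = 2 (k = -1/2*(-4) = 2)
t(S, c) = 4 - c/9
r(f) = -8/3 (r(f) = -2*4/3 = -1/3*8 = -8/3)
(-6766 + r(172))*(1/t(-155, -113) + 5364) = (-6766 - 8/3)*(1/(4 - 1/9*(-113)) + 5364) = -20306*(1/(4 + 113/9) + 5364)/3 = -20306*(1/(149/9) + 5364)/3 = -20306*(9/149 + 5364)/3 = -20306/3*799245/149 = -5409822990/149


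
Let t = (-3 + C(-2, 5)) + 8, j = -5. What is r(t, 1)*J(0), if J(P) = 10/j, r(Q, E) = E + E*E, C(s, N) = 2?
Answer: -4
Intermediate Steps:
t = 7 (t = (-3 + 2) + 8 = -1 + 8 = 7)
r(Q, E) = E + E²
J(P) = -2 (J(P) = 10/(-5) = 10*(-⅕) = -2)
r(t, 1)*J(0) = (1*(1 + 1))*(-2) = (1*2)*(-2) = 2*(-2) = -4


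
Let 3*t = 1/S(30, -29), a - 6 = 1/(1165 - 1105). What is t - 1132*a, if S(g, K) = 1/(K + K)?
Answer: -34151/5 ≈ -6830.2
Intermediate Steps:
a = 361/60 (a = 6 + 1/(1165 - 1105) = 6 + 1/60 = 361/60 ≈ 6.0167)
S(g, K) = 1/(2*K)
t = -58/3 (t = 1/(3*(((1/2)/(-29)))) = 1/(3*(((1/2)*(-1/29)))) = 1/(3*(-1/58)) = (1/3)*(-58) = -58/3 ≈ -19.333)
t - 1132*a = -58/3 - 1132*361/60 = -58/3 - 102163/15 = -34151/5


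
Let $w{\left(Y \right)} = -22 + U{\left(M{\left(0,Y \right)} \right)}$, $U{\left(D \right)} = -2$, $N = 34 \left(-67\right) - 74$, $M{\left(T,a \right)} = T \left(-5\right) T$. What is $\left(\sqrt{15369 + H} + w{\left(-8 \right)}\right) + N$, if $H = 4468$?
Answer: $-2376 + \sqrt{19837} \approx -2235.2$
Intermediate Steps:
$M{\left(T,a \right)} = - 5 T^{2}$ ($M{\left(T,a \right)} = - 5 T T = - 5 T^{2}$)
$N = -2352$ ($N = -2278 - 74 = -2352$)
$w{\left(Y \right)} = -24$ ($w{\left(Y \right)} = -22 - 2 = -24$)
$\left(\sqrt{15369 + H} + w{\left(-8 \right)}\right) + N = \left(\sqrt{15369 + 4468} - 24\right) - 2352 = \left(\sqrt{19837} - 24\right) - 2352 = \left(-24 + \sqrt{19837}\right) - 2352 = -2376 + \sqrt{19837}$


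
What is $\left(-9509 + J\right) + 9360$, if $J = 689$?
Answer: $540$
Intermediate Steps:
$\left(-9509 + J\right) + 9360 = \left(-9509 + 689\right) + 9360 = -8820 + 9360 = 540$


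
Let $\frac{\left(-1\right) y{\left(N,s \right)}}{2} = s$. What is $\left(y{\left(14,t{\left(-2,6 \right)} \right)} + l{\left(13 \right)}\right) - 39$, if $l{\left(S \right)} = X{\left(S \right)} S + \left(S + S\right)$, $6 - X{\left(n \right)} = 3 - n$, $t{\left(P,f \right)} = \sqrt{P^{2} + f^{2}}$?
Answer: $195 - 4 \sqrt{10} \approx 182.35$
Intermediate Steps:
$y{\left(N,s \right)} = - 2 s$
$X{\left(n \right)} = 3 + n$ ($X{\left(n \right)} = 6 - \left(3 - n\right) = 6 + \left(-3 + n\right) = 3 + n$)
$l{\left(S \right)} = 2 S + S \left(3 + S\right)$ ($l{\left(S \right)} = \left(3 + S\right) S + \left(S + S\right) = S \left(3 + S\right) + 2 S = 2 S + S \left(3 + S\right)$)
$\left(y{\left(14,t{\left(-2,6 \right)} \right)} + l{\left(13 \right)}\right) - 39 = \left(- 2 \sqrt{\left(-2\right)^{2} + 6^{2}} + 13 \left(5 + 13\right)\right) - 39 = \left(- 2 \sqrt{4 + 36} + 13 \cdot 18\right) - 39 = \left(- 2 \sqrt{40} + 234\right) - 39 = \left(- 2 \cdot 2 \sqrt{10} + 234\right) - 39 = \left(- 4 \sqrt{10} + 234\right) - 39 = \left(234 - 4 \sqrt{10}\right) - 39 = 195 - 4 \sqrt{10}$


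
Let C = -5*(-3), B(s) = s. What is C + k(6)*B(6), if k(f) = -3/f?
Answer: 12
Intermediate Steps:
C = 15
C + k(6)*B(6) = 15 - 3/6*6 = 15 - 3*⅙*6 = 15 - ½*6 = 15 - 3 = 12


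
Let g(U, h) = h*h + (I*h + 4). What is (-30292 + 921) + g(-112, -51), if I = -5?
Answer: -26511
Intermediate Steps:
g(U, h) = 4 + h² - 5*h (g(U, h) = h*h + (-5*h + 4) = h² + (4 - 5*h) = 4 + h² - 5*h)
(-30292 + 921) + g(-112, -51) = (-30292 + 921) + (4 + (-51)² - 5*(-51)) = -29371 + (4 + 2601 + 255) = -29371 + 2860 = -26511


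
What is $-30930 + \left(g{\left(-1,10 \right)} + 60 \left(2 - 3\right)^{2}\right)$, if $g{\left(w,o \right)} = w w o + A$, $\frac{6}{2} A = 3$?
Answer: $-30859$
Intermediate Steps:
$A = 1$ ($A = \frac{1}{3} \cdot 3 = 1$)
$g{\left(w,o \right)} = 1 + o w^{2}$ ($g{\left(w,o \right)} = w w o + 1 = w^{2} o + 1 = o w^{2} + 1 = 1 + o w^{2}$)
$-30930 + \left(g{\left(-1,10 \right)} + 60 \left(2 - 3\right)^{2}\right) = -30930 + \left(\left(1 + 10 \left(-1\right)^{2}\right) + 60 \left(2 - 3\right)^{2}\right) = -30930 + \left(\left(1 + 10 \cdot 1\right) + 60 \left(-1\right)^{2}\right) = -30930 + \left(\left(1 + 10\right) + 60 \cdot 1\right) = -30930 + \left(11 + 60\right) = -30930 + 71 = -30859$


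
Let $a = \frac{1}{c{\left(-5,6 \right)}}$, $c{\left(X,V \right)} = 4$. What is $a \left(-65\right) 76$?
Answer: $-1235$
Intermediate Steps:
$a = \frac{1}{4} \approx 0.25$
$a \left(-65\right) 76 = \frac{1}{4} \left(-65\right) 76 = \left(- \frac{65}{4}\right) 76 = -1235$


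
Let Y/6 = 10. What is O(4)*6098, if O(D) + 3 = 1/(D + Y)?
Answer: -582359/32 ≈ -18199.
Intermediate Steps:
Y = 60 (Y = 6*10 = 60)
O(D) = -3 + 1/(60 + D) (O(D) = -3 + 1/(D + 60) = -3 + 1/(60 + D))
O(4)*6098 = ((-179 - 3*4)/(60 + 4))*6098 = ((-179 - 12)/64)*6098 = ((1/64)*(-191))*6098 = -191/64*6098 = -582359/32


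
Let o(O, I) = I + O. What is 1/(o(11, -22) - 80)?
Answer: -1/91 ≈ -0.010989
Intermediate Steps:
1/(o(11, -22) - 80) = 1/((-22 + 11) - 80) = 1/(-11 - 80) = 1/(-91) = -1/91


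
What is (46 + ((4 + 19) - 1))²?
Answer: 4624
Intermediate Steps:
(46 + ((4 + 19) - 1))² = (46 + (23 - 1))² = (46 + 22)² = 68² = 4624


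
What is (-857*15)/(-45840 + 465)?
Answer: 857/3025 ≈ 0.28331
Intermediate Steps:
(-857*15)/(-45840 + 465) = -12855/(-45375) = -12855*(-1/45375) = 857/3025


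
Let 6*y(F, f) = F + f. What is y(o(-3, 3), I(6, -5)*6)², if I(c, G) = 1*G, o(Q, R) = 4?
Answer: 169/9 ≈ 18.778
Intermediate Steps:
I(c, G) = G
y(F, f) = F/6 + f/6 (y(F, f) = (F + f)/6 = F/6 + f/6)
y(o(-3, 3), I(6, -5)*6)² = ((⅙)*4 + (-5*6)/6)² = (⅔ + (⅙)*(-30))² = (⅔ - 5)² = (-13/3)² = 169/9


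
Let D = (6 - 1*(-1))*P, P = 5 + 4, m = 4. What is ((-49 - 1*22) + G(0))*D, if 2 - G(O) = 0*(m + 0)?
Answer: -4347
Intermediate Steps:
G(O) = 2 (G(O) = 2 - 0*(4 + 0) = 2 - 0*4 = 2 - 1*0 = 2 + 0 = 2)
P = 9
D = 63 (D = (6 - 1*(-1))*9 = (6 + 1)*9 = 7*9 = 63)
((-49 - 1*22) + G(0))*D = ((-49 - 1*22) + 2)*63 = ((-49 - 22) + 2)*63 = (-71 + 2)*63 = -69*63 = -4347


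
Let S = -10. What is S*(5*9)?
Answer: -450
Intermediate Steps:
S*(5*9) = -50*9 = -10*45 = -450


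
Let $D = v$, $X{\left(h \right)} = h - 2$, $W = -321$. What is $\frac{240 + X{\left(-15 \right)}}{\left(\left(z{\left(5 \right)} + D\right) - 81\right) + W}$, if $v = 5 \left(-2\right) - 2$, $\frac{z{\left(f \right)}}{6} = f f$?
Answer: $- \frac{223}{264} \approx -0.8447$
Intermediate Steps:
$z{\left(f \right)} = 6 f^{2}$ ($z{\left(f \right)} = 6 f f = 6 f^{2}$)
$X{\left(h \right)} = -2 + h$
$v = -12$ ($v = -10 - 2 = -12$)
$D = -12$
$\frac{240 + X{\left(-15 \right)}}{\left(\left(z{\left(5 \right)} + D\right) - 81\right) + W} = \frac{240 - 17}{\left(\left(6 \cdot 5^{2} - 12\right) - 81\right) - 321} = \frac{240 - 17}{\left(\left(6 \cdot 25 - 12\right) - 81\right) - 321} = \frac{223}{\left(\left(150 - 12\right) - 81\right) - 321} = \frac{223}{\left(138 - 81\right) - 321} = \frac{223}{57 - 321} = \frac{223}{-264} = 223 \left(- \frac{1}{264}\right) = - \frac{223}{264}$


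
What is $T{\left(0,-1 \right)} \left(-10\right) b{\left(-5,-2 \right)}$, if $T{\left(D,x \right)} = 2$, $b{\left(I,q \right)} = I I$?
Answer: $-500$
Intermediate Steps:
$b{\left(I,q \right)} = I^{2}$
$T{\left(0,-1 \right)} \left(-10\right) b{\left(-5,-2 \right)} = 2 \left(-10\right) \left(-5\right)^{2} = \left(-20\right) 25 = -500$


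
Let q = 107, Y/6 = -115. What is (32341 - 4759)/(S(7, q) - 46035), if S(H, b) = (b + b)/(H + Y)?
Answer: -18838506/31442119 ≈ -0.59915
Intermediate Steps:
Y = -690 (Y = 6*(-115) = -690)
S(H, b) = 2*b/(-690 + H) (S(H, b) = (b + b)/(H - 690) = (2*b)/(-690 + H) = 2*b/(-690 + H))
(32341 - 4759)/(S(7, q) - 46035) = (32341 - 4759)/(2*107/(-690 + 7) - 46035) = 27582/(2*107/(-683) - 46035) = 27582/(2*107*(-1/683) - 46035) = 27582/(-214/683 - 46035) = 27582/(-31442119/683) = 27582*(-683/31442119) = -18838506/31442119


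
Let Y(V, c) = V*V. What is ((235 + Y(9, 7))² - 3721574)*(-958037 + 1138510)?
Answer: -653622312614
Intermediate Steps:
Y(V, c) = V²
((235 + Y(9, 7))² - 3721574)*(-958037 + 1138510) = ((235 + 9²)² - 3721574)*(-958037 + 1138510) = ((235 + 81)² - 3721574)*180473 = (316² - 3721574)*180473 = (99856 - 3721574)*180473 = -3621718*180473 = -653622312614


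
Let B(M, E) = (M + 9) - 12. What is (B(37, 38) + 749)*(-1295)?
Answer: -1013985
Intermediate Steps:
B(M, E) = -3 + M (B(M, E) = (9 + M) - 12 = -3 + M)
(B(37, 38) + 749)*(-1295) = ((-3 + 37) + 749)*(-1295) = (34 + 749)*(-1295) = 783*(-1295) = -1013985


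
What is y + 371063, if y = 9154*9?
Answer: 453449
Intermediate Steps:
y = 82386
y + 371063 = 82386 + 371063 = 453449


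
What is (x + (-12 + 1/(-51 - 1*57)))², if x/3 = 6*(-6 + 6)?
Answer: 1682209/11664 ≈ 144.22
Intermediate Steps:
x = 0 (x = 3*(6*(-6 + 6)) = 3*(6*0) = 3*0 = 0)
(x + (-12 + 1/(-51 - 1*57)))² = (0 + (-12 + 1/(-51 - 1*57)))² = (0 + (-12 + 1/(-51 - 57)))² = (0 + (-12 + 1/(-108)))² = (0 + (-12 - 1/108))² = (0 - 1297/108)² = (-1297/108)² = 1682209/11664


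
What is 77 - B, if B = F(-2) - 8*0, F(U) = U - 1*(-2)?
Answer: 77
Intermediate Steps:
F(U) = 2 + U (F(U) = U + 2 = 2 + U)
B = 0 (B = (2 - 2) - 8*0 = 0 + 0 = 0)
77 - B = 77 - 1*0 = 77 + 0 = 77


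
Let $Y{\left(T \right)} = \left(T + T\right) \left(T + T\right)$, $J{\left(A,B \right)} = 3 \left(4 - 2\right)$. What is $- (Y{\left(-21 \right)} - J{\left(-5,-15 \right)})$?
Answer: $-1758$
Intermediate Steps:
$J{\left(A,B \right)} = 6$ ($J{\left(A,B \right)} = 3 \left(4 - 2\right) = 3 \cdot 2 = 6$)
$Y{\left(T \right)} = 4 T^{2}$ ($Y{\left(T \right)} = 2 T 2 T = 4 T^{2}$)
$- (Y{\left(-21 \right)} - J{\left(-5,-15 \right)}) = - (4 \left(-21\right)^{2} - 6) = - (4 \cdot 441 - 6) = - (1764 - 6) = \left(-1\right) 1758 = -1758$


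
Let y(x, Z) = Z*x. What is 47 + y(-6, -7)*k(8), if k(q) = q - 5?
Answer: 173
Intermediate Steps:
k(q) = -5 + q
47 + y(-6, -7)*k(8) = 47 + (-7*(-6))*(-5 + 8) = 47 + 42*3 = 47 + 126 = 173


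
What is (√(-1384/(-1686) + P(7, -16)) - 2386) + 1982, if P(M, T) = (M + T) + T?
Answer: -404 + I*√17182869/843 ≈ -404.0 + 4.9172*I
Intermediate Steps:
P(M, T) = M + 2*T
(√(-1384/(-1686) + P(7, -16)) - 2386) + 1982 = (√(-1384/(-1686) + (7 + 2*(-16))) - 2386) + 1982 = (√(-1384*(-1/1686) + (7 - 32)) - 2386) + 1982 = (√(692/843 - 25) - 2386) + 1982 = (√(-20383/843) - 2386) + 1982 = (I*√17182869/843 - 2386) + 1982 = (-2386 + I*√17182869/843) + 1982 = -404 + I*√17182869/843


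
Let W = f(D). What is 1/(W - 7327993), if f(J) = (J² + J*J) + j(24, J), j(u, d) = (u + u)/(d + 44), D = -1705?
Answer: -1661/2514659371 ≈ -6.6053e-7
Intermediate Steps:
j(u, d) = 2*u/(44 + d) (j(u, d) = (2*u)/(44 + d) = 2*u/(44 + d))
f(J) = 2*J² + 48/(44 + J) (f(J) = (J² + J*J) + 2*24/(44 + J) = (J² + J²) + 48/(44 + J) = 2*J² + 48/(44 + J))
W = 9657137002/1661 (W = 2*(24 + (-1705)²*(44 - 1705))/(44 - 1705) = 2*(24 + 2907025*(-1661))/(-1661) = 2*(-1/1661)*(24 - 4828568525) = 2*(-1/1661)*(-4828568501) = 9657137002/1661 ≈ 5.8140e+6)
1/(W - 7327993) = 1/(9657137002/1661 - 7327993) = 1/(-2514659371/1661) = -1661/2514659371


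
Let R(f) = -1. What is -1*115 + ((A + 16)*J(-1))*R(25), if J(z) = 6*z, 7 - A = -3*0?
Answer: 23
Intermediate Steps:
A = 7 (A = 7 - (-3)*0 = 7 - 1*0 = 7 + 0 = 7)
-1*115 + ((A + 16)*J(-1))*R(25) = -1*115 + ((7 + 16)*(6*(-1)))*(-1) = -115 + (23*(-6))*(-1) = -115 - 138*(-1) = -115 + 138 = 23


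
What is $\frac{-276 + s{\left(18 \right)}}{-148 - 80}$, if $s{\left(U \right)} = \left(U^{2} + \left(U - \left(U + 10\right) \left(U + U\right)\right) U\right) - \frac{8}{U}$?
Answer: $\frac{39988}{513} \approx 77.949$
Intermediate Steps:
$s{\left(U \right)} = U^{2} - \frac{8}{U} + U \left(U - 2 U \left(10 + U\right)\right)$ ($s{\left(U \right)} = \left(U^{2} + \left(U - \left(10 + U\right) 2 U\right) U\right) - \frac{8}{U} = \left(U^{2} + \left(U - 2 U \left(10 + U\right)\right) U\right) - \frac{8}{U} = \left(U^{2} + U \left(U - 2 U \left(10 + U\right)\right)\right) - \frac{8}{U} = U^{2} - \frac{8}{U} + U \left(U - 2 U \left(10 + U\right)\right)$)
$\frac{-276 + s{\left(18 \right)}}{-148 - 80} = \frac{-276 + \frac{2 \left(-4 + 18^{3} \left(-9 - 18\right)\right)}{18}}{-148 - 80} = \frac{-276 + 2 \cdot \frac{1}{18} \left(-4 + 5832 \left(-9 - 18\right)\right)}{-228} = \left(-276 + 2 \cdot \frac{1}{18} \left(-4 + 5832 \left(-27\right)\right)\right) \left(- \frac{1}{228}\right) = \left(-276 + 2 \cdot \frac{1}{18} \left(-4 - 157464\right)\right) \left(- \frac{1}{228}\right) = \left(-276 + 2 \cdot \frac{1}{18} \left(-157468\right)\right) \left(- \frac{1}{228}\right) = \left(-276 - \frac{157468}{9}\right) \left(- \frac{1}{228}\right) = \left(- \frac{159952}{9}\right) \left(- \frac{1}{228}\right) = \frac{39988}{513}$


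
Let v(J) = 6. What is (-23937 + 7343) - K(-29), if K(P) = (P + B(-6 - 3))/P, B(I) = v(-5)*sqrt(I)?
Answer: -16595 + 18*I/29 ≈ -16595.0 + 0.62069*I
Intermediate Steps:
B(I) = 6*sqrt(I)
K(P) = (P + 18*I)/P (K(P) = (P + 6*sqrt(-6 - 3))/P = (P + 6*sqrt(-9))/P = (P + 6*(3*I))/P = (P + 18*I)/P)
(-23937 + 7343) - K(-29) = (-23937 + 7343) - (-29 + 18*I)/(-29) = -16594 - (-1)*(-29 + 18*I)/29 = -16594 - (1 - 18*I/29) = -16594 + (-1 + 18*I/29) = -16595 + 18*I/29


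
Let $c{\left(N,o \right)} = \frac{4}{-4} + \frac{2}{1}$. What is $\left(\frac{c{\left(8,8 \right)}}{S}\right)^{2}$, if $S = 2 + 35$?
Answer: $\frac{1}{1369} \approx 0.00073046$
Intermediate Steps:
$S = 37$
$c{\left(N,o \right)} = 1$ ($c{\left(N,o \right)} = 4 \left(- \frac{1}{4}\right) + 2 \cdot 1 = -1 + 2 = 1$)
$\left(\frac{c{\left(8,8 \right)}}{S}\right)^{2} = \left(1 \cdot \frac{1}{37}\right)^{2} = \left(\frac{1}{37}\right)^{2} = \frac{1}{1369}$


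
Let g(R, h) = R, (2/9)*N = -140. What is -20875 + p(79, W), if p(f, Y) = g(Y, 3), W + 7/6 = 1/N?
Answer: -6575993/315 ≈ -20876.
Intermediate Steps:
N = -630 (N = (9/2)*(-140) = -630)
W = -368/315 (W = -7/6 + 1/(-630) = -7/6 - 1/630 = -368/315 ≈ -1.1683)
p(f, Y) = Y
-20875 + p(79, W) = -20875 - 368/315 = -6575993/315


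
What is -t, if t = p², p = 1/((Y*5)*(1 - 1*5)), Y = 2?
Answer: -1/1600 ≈ -0.00062500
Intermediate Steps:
p = -1/40 (p = 1/((2*5)*(1 - 1*5)) = 1/(10*(1 - 5)) = 1/(10*(-4)) = 1/(-40) = -1/40 ≈ -0.025000)
t = 1/1600 (t = (-1/40)² = 1/1600 ≈ 0.00062500)
-t = -1*1/1600 = -1/1600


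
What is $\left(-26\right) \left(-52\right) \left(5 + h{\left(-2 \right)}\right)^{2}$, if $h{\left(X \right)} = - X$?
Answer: $66248$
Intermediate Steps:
$\left(-26\right) \left(-52\right) \left(5 + h{\left(-2 \right)}\right)^{2} = \left(-26\right) \left(-52\right) \left(5 - -2\right)^{2} = 1352 \left(5 + 2\right)^{2} = 1352 \cdot 7^{2} = 1352 \cdot 49 = 66248$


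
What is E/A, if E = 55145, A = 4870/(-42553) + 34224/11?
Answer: 25812437035/1456280302 ≈ 17.725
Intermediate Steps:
A = 1456280302/468083 (A = 4870*(-1/42553) + 34224*(1/11) = -4870/42553 + 34224/11 = 1456280302/468083 ≈ 3111.2)
E/A = 55145/(1456280302/468083) = 55145*(468083/1456280302) = 25812437035/1456280302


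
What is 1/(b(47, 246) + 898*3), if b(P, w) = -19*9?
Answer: 1/2523 ≈ 0.00039635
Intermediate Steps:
b(P, w) = -171
1/(b(47, 246) + 898*3) = 1/(-171 + 898*3) = 1/(-171 + 2694) = 1/2523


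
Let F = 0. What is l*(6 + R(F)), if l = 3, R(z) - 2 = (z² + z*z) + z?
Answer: 24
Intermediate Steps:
R(z) = 2 + z + 2*z² (R(z) = 2 + ((z² + z*z) + z) = 2 + ((z² + z²) + z) = 2 + (2*z² + z) = 2 + (z + 2*z²) = 2 + z + 2*z²)
l*(6 + R(F)) = 3*(6 + (2 + 0 + 2*0²)) = 3*(6 + (2 + 0 + 2*0)) = 3*(6 + (2 + 0 + 0)) = 3*(6 + 2) = 3*8 = 24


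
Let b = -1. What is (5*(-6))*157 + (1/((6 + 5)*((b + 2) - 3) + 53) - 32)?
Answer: -147001/31 ≈ -4742.0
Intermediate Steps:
(5*(-6))*157 + (1/((6 + 5)*((b + 2) - 3) + 53) - 32) = (5*(-6))*157 + (1/((6 + 5)*((-1 + 2) - 3) + 53) - 32) = -30*157 + (1/(11*(1 - 3) + 53) - 32) = -4710 + (1/(11*(-2) + 53) - 32) = -4710 + (1/(-22 + 53) - 32) = -4710 + (1/31 - 32) = -4710 - 991/31 = -147001/31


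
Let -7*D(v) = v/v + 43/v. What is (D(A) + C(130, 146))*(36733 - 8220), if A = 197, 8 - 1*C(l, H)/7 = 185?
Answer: -48723613173/1379 ≈ -3.5333e+7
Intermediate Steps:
C(l, H) = -1239 (C(l, H) = 56 - 7*185 = 56 - 1295 = -1239)
D(v) = -⅐ - 43/(7*v) (D(v) = -(v/v + 43/v)/7 = -(1 + 43/v)/7 = -⅐ - 43/(7*v))
(D(A) + C(130, 146))*(36733 - 8220) = ((⅐)*(-43 - 1*197)/197 - 1239)*(36733 - 8220) = ((⅐)*(1/197)*(-43 - 197) - 1239)*28513 = ((⅐)*(1/197)*(-240) - 1239)*28513 = (-240/1379 - 1239)*28513 = -1708821/1379*28513 = -48723613173/1379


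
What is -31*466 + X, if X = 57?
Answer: -14389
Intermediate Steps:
-31*466 + X = -31*466 + 57 = -14446 + 57 = -14389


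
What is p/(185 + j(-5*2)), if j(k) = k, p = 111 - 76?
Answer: ⅕ ≈ 0.20000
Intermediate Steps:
p = 35
p/(185 + j(-5*2)) = 35/(185 - 5*2) = 35/(185 - 10) = 35/175 = 35*(1/175) = ⅕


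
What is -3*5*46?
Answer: -690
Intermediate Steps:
-3*5*46 = -15*46 = -690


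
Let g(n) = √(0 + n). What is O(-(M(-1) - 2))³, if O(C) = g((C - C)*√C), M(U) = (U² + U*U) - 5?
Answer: 0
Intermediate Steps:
M(U) = -5 + 2*U² (M(U) = (U² + U²) - 5 = 2*U² - 5 = -5 + 2*U²)
g(n) = √n
O(C) = 0 (O(C) = √((C - C)*√C) = √(0*√C) = √0 = 0)
O(-(M(-1) - 2))³ = 0³ = 0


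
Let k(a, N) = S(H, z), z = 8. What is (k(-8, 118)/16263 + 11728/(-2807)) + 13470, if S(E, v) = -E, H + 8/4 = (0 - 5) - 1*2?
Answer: 68302004341/5072249 ≈ 13466.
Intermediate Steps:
H = -9 (H = -2 + ((0 - 5) - 1*2) = -2 + (-5 - 2) = -2 - 7 = -9)
k(a, N) = 9 (k(a, N) = -1*(-9) = 9)
(k(-8, 118)/16263 + 11728/(-2807)) + 13470 = (9/16263 + 11728/(-2807)) + 13470 = (9*(1/16263) + 11728*(-1/2807)) + 13470 = (1/1807 - 11728/2807) + 13470 = -21189689/5072249 + 13470 = 68302004341/5072249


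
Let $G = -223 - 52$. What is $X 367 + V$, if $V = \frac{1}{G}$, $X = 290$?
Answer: $\frac{29268249}{275} \approx 1.0643 \cdot 10^{5}$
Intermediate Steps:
$G = -275$ ($G = -223 - 52 = -275$)
$V = - \frac{1}{275}$ ($V = \frac{1}{-275} = - \frac{1}{275} \approx -0.0036364$)
$X 367 + V = 290 \cdot 367 - \frac{1}{275} = 106430 - \frac{1}{275} = \frac{29268249}{275}$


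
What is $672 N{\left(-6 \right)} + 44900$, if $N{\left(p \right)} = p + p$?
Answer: $36836$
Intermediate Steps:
$N{\left(p \right)} = 2 p$
$672 N{\left(-6 \right)} + 44900 = 672 \cdot 2 \left(-6\right) + 44900 = 672 \left(-12\right) + 44900 = -8064 + 44900 = 36836$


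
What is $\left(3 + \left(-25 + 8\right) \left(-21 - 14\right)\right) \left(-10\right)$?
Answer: $-5980$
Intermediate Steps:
$\left(3 + \left(-25 + 8\right) \left(-21 - 14\right)\right) \left(-10\right) = \left(3 - -595\right) \left(-10\right) = \left(3 + 595\right) \left(-10\right) = 598 \left(-10\right) = -5980$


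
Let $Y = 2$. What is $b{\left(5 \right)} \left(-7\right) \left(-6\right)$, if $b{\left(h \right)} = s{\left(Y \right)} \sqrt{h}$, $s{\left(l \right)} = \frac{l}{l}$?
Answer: $42 \sqrt{5} \approx 93.915$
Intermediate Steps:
$s{\left(l \right)} = 1$
$b{\left(h \right)} = \sqrt{h}$ ($b{\left(h \right)} = 1 \sqrt{h} = \sqrt{h}$)
$b{\left(5 \right)} \left(-7\right) \left(-6\right) = \sqrt{5} \left(-7\right) \left(-6\right) = - 7 \sqrt{5} \left(-6\right) = 42 \sqrt{5}$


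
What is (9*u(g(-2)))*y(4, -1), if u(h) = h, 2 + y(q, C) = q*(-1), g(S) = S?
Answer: 108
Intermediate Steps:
y(q, C) = -2 - q (y(q, C) = -2 + q*(-1) = -2 - q)
(9*u(g(-2)))*y(4, -1) = (9*(-2))*(-2 - 1*4) = -18*(-2 - 4) = -18*(-6) = 108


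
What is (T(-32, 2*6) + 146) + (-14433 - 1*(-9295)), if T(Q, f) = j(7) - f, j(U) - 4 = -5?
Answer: -5005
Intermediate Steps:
j(U) = -1 (j(U) = 4 - 5 = -1)
T(Q, f) = -1 - f
(T(-32, 2*6) + 146) + (-14433 - 1*(-9295)) = ((-1 - 2*6) + 146) + (-14433 - 1*(-9295)) = ((-1 - 1*12) + 146) + (-14433 + 9295) = ((-1 - 12) + 146) - 5138 = (-13 + 146) - 5138 = 133 - 5138 = -5005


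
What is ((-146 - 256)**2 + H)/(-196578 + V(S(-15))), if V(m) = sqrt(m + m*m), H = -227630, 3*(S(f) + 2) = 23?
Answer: 29203332813/86946547604 + 99039*sqrt(85)/86946547604 ≈ 0.33589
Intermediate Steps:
S(f) = 17/3 (S(f) = -2 + (1/3)*23 = -2 + 23/3 = 17/3)
V(m) = sqrt(m + m**2)
((-146 - 256)**2 + H)/(-196578 + V(S(-15))) = ((-146 - 256)**2 - 227630)/(-196578 + sqrt(17*(1 + 17/3)/3)) = ((-402)**2 - 227630)/(-196578 + sqrt((17/3)*(20/3))) = (161604 - 227630)/(-196578 + sqrt(340/9)) = -66026/(-196578 + 2*sqrt(85)/3)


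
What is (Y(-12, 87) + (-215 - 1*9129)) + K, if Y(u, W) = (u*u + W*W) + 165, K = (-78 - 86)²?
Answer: 25430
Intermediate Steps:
K = 26896 (K = (-164)² = 26896)
Y(u, W) = 165 + W² + u² (Y(u, W) = (u² + W²) + 165 = (W² + u²) + 165 = 165 + W² + u²)
(Y(-12, 87) + (-215 - 1*9129)) + K = ((165 + 87² + (-12)²) + (-215 - 1*9129)) + 26896 = ((165 + 7569 + 144) + (-215 - 9129)) + 26896 = (7878 - 9344) + 26896 = -1466 + 26896 = 25430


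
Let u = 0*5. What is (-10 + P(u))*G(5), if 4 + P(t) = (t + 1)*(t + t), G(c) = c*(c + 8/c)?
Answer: -462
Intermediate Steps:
u = 0
P(t) = -4 + 2*t*(1 + t) (P(t) = -4 + (t + 1)*(t + t) = -4 + (1 + t)*(2*t) = -4 + 2*t*(1 + t))
(-10 + P(u))*G(5) = (-10 + (-4 + 2*0 + 2*0²))*(8 + 5²) = (-10 + (-4 + 0 + 2*0))*(8 + 25) = (-10 + (-4 + 0 + 0))*33 = (-10 - 4)*33 = -14*33 = -462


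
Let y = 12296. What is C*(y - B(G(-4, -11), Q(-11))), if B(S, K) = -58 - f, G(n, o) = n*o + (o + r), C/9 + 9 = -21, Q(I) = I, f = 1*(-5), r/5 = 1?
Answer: -3334230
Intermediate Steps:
r = 5 (r = 5*1 = 5)
f = -5
C = -270 (C = -81 + 9*(-21) = -81 - 189 = -270)
G(n, o) = 5 + o + n*o (G(n, o) = n*o + (o + 5) = n*o + (5 + o) = 5 + o + n*o)
B(S, K) = -53 (B(S, K) = -58 - 1*(-5) = -58 + 5 = -53)
C*(y - B(G(-4, -11), Q(-11))) = -270*(12296 - 1*(-53)) = -270*(12296 + 53) = -270*12349 = -3334230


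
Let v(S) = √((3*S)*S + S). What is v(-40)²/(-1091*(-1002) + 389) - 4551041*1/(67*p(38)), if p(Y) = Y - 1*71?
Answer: 452445180161/219807771 ≈ 2058.4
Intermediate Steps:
p(Y) = -71 + Y (p(Y) = Y - 71 = -71 + Y)
v(S) = √(S + 3*S²) (v(S) = √(3*S² + S) = √(S + 3*S²))
v(-40)²/(-1091*(-1002) + 389) - 4551041*1/(67*p(38)) = (√(-40*(1 + 3*(-40))))²/(-1091*(-1002) + 389) - 4551041*1/(67*(-71 + 38)) = (√(-40*(1 - 120)))²/(1093182 + 389) - 4551041/((-33*67)) = (√(-40*(-119)))²/1093571 - 4551041/(-2211) = (√4760)²*(1/1093571) - 4551041*(-1/2211) = (2*√1190)²*(1/1093571) + 413731/201 = 4760*(1/1093571) + 413731/201 = 4760/1093571 + 413731/201 = 452445180161/219807771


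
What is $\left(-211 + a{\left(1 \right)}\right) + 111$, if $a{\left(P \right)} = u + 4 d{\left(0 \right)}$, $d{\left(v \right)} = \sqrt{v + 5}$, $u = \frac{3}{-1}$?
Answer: $-103 + 4 \sqrt{5} \approx -94.056$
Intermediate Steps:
$u = -3$ ($u = 3 \left(-1\right) = -3$)
$d{\left(v \right)} = \sqrt{5 + v}$
$a{\left(P \right)} = -3 + 4 \sqrt{5}$ ($a{\left(P \right)} = -3 + 4 \sqrt{5 + 0} = -3 + 4 \sqrt{5}$)
$\left(-211 + a{\left(1 \right)}\right) + 111 = \left(-211 - \left(3 - 4 \sqrt{5}\right)\right) + 111 = \left(-214 + 4 \sqrt{5}\right) + 111 = -103 + 4 \sqrt{5}$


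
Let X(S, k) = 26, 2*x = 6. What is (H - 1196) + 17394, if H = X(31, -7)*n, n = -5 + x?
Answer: 16146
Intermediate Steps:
x = 3 (x = (½)*6 = 3)
n = -2 (n = -5 + 3 = -2)
H = -52 (H = 26*(-2) = -52)
(H - 1196) + 17394 = (-52 - 1196) + 17394 = -1248 + 17394 = 16146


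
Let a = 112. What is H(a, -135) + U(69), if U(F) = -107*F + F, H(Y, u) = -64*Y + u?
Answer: -14617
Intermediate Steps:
H(Y, u) = u - 64*Y
U(F) = -106*F
H(a, -135) + U(69) = (-135 - 64*112) - 106*69 = (-135 - 7168) - 7314 = -7303 - 7314 = -14617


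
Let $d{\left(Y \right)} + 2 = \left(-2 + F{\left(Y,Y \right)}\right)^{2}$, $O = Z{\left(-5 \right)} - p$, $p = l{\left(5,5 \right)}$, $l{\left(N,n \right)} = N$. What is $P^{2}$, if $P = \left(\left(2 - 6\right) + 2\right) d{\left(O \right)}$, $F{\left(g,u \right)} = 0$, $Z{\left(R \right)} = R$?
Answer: $16$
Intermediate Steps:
$p = 5$
$O = -10$ ($O = -5 - 5 = -10$)
$d{\left(Y \right)} = 2$ ($d{\left(Y \right)} = -2 + \left(-2 + 0\right)^{2} = -2 + \left(-2\right)^{2} = -2 + 4 = 2$)
$P = -4$ ($P = \left(\left(2 - 6\right) + 2\right) 2 = \left(-4 + 2\right) 2 = \left(-2\right) 2 = -4$)
$P^{2} = \left(-4\right)^{2} = 16$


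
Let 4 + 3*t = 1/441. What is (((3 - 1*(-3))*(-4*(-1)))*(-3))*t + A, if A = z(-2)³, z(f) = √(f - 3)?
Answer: 14104/147 - 5*I*√5 ≈ 95.946 - 11.18*I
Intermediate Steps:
z(f) = √(-3 + f)
t = -1763/1323 (t = -4/3 + (⅓)/441 = -4/3 + (⅓)*(1/441) = -4/3 + 1/1323 = -1763/1323 ≈ -1.3326)
A = -5*I*√5 (A = (√(-3 - 2))³ = (√(-5))³ = (I*√5)³ = -5*I*√5 ≈ -11.18*I)
(((3 - 1*(-3))*(-4*(-1)))*(-3))*t + A = (((3 - 1*(-3))*(-4*(-1)))*(-3))*(-1763/1323) - 5*I*√5 = (((3 + 3)*4)*(-3))*(-1763/1323) - 5*I*√5 = ((6*4)*(-3))*(-1763/1323) - 5*I*√5 = (24*(-3))*(-1763/1323) - 5*I*√5 = -72*(-1763/1323) - 5*I*√5 = 14104/147 - 5*I*√5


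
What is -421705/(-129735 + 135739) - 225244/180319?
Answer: -4073357309/56980804 ≈ -71.486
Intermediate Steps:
-421705/(-129735 + 135739) - 225244/180319 = -421705/6004 - 225244*1/180319 = -421705*1/6004 - 225244/180319 = -22195/316 - 225244/180319 = -4073357309/56980804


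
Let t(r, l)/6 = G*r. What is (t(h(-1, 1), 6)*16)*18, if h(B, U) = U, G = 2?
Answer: 3456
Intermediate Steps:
t(r, l) = 12*r (t(r, l) = 6*(2*r) = 12*r)
(t(h(-1, 1), 6)*16)*18 = ((12*1)*16)*18 = (12*16)*18 = 192*18 = 3456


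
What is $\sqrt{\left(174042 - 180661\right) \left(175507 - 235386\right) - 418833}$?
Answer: $2 \sqrt{98980067} \approx 19898.0$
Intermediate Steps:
$\sqrt{\left(174042 - 180661\right) \left(175507 - 235386\right) - 418833} = \sqrt{\left(-6619\right) \left(-59879\right) - 418833} = \sqrt{396339101 - 418833} = \sqrt{395920268} = 2 \sqrt{98980067}$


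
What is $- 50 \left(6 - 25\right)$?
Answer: $950$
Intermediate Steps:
$- 50 \left(6 - 25\right) = \left(-50\right) \left(-19\right) = 950$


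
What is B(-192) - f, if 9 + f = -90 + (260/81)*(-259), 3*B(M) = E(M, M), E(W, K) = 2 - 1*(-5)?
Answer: 75548/81 ≈ 932.69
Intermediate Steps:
E(W, K) = 7 (E(W, K) = 2 + 5 = 7)
B(M) = 7/3 (B(M) = (⅓)*7 = 7/3)
f = -75359/81 (f = -9 + (-90 + (260/81)*(-259)) = -9 + (-90 - 67340/81) = -9 - 74630/81 = -75359/81 ≈ -930.36)
B(-192) - f = 7/3 - 1*(-75359/81) = 7/3 + 75359/81 = 75548/81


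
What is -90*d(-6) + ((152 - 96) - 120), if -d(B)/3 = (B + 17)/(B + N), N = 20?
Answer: 1037/7 ≈ 148.14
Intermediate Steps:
d(B) = -3*(17 + B)/(20 + B) (d(B) = -3*(B + 17)/(B + 20) = -3*(17 + B)/(20 + B))
-90*d(-6) + ((152 - 96) - 120) = -270*(-17 - 1*(-6))/(20 - 6) + ((152 - 96) - 120) = -270*(-17 + 6)/14 + (56 - 120) = -270*(-11)/14 - 64 = -90*(-33/14) - 64 = 1485/7 - 64 = 1037/7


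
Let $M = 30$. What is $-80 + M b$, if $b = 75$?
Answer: $2170$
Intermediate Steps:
$-80 + M b = -80 + 30 \cdot 75 = -80 + 2250 = 2170$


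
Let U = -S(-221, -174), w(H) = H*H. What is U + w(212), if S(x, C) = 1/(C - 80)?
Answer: 11415777/254 ≈ 44944.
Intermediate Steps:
w(H) = H²
S(x, C) = 1/(-80 + C)
U = 1/254 (U = -1/(-80 - 174) = -1/(-254) = -1*(-1/254) = 1/254 ≈ 0.0039370)
U + w(212) = 1/254 + 212² = 1/254 + 44944 = 11415777/254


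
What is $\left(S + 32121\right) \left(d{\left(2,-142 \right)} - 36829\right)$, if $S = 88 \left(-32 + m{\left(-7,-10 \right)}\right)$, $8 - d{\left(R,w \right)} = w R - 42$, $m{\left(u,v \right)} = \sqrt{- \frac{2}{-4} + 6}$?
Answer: $-1069485975 - 1605780 \sqrt{26} \approx -1.0777 \cdot 10^{9}$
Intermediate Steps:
$m{\left(u,v \right)} = \frac{\sqrt{26}}{2}$ ($m{\left(u,v \right)} = \sqrt{\left(-2\right) \left(- \frac{1}{4}\right) + 6} = \sqrt{\frac{1}{2} + 6} = \sqrt{\frac{13}{2}} = \frac{\sqrt{26}}{2}$)
$d{\left(R,w \right)} = 50 - R w$ ($d{\left(R,w \right)} = 8 - \left(w R - 42\right) = 8 - \left(R w - 42\right) = 8 - \left(-42 + R w\right) = 50 - R w$)
$S = -2816 + 44 \sqrt{26}$ ($S = 88 \left(-32 + \frac{\sqrt{26}}{2}\right) = -2816 + 44 \sqrt{26} \approx -2591.6$)
$\left(S + 32121\right) \left(d{\left(2,-142 \right)} - 36829\right) = \left(\left(-2816 + 44 \sqrt{26}\right) + 32121\right) \left(\left(50 - 2 \left(-142\right)\right) - 36829\right) = \left(29305 + 44 \sqrt{26}\right) \left(\left(50 + 284\right) - 36829\right) = \left(29305 + 44 \sqrt{26}\right) \left(334 - 36829\right) = \left(29305 + 44 \sqrt{26}\right) \left(-36495\right) = -1069485975 - 1605780 \sqrt{26}$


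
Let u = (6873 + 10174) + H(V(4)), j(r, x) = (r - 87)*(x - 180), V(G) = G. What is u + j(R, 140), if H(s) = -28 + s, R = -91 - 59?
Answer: 26503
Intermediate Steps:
R = -150
j(r, x) = (-180 + x)*(-87 + r) (j(r, x) = (-87 + r)*(-180 + x) = (-180 + x)*(-87 + r))
u = 17023 (u = (6873 + 10174) + (-28 + 4) = 17047 - 24 = 17023)
u + j(R, 140) = 17023 + (15660 - 180*(-150) - 87*140 - 150*140) = 17023 + (15660 + 27000 - 12180 - 21000) = 17023 + 9480 = 26503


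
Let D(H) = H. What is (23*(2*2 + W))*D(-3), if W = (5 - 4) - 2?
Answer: -207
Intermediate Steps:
W = -1 (W = 1 - 2 = -1)
(23*(2*2 + W))*D(-3) = (23*(2*2 - 1))*(-3) = (23*(4 - 1))*(-3) = (23*3)*(-3) = 69*(-3) = -207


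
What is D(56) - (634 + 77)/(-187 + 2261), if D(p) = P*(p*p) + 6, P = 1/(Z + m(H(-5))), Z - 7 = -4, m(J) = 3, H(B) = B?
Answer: 3287231/6222 ≈ 528.32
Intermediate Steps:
Z = 3 (Z = 7 - 4 = 3)
P = 1/6 (P = 1/(3 + 3) = 1/6 ≈ 0.16667)
D(p) = 6 + p**2/6 (D(p) = (p*p)/6 + 6 = p**2/6 + 6 = 6 + p**2/6)
D(56) - (634 + 77)/(-187 + 2261) = (6 + (1/6)*56**2) - (634 + 77)/(-187 + 2261) = (6 + (1/6)*3136) - 711/2074 = (6 + 1568/3) - 711/2074 = 1586/3 - 1*711/2074 = 1586/3 - 711/2074 = 3287231/6222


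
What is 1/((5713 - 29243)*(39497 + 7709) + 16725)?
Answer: -1/1110740455 ≈ -9.0030e-10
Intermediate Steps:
1/((5713 - 29243)*(39497 + 7709) + 16725) = 1/(-23530*47206 + 16725) = 1/(-1110757180 + 16725) = 1/(-1110740455) = -1/1110740455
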